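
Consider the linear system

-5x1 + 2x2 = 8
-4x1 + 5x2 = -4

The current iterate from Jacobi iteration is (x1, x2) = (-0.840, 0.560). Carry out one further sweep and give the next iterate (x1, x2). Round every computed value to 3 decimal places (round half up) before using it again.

One sweep:
  x1 = (8 - (2)·0.560) / (-5) = -1.376
  x2 = (-4 - (-4)·-0.840) / (5) = -1.472

(-1.376, -1.472)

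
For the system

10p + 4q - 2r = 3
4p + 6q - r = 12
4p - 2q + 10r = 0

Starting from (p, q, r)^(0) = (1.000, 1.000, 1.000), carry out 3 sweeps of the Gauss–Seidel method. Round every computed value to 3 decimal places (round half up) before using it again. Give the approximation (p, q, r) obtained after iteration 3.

Iteration 1:
  p = (3 - (4)·1.000 - (-2)·1.000) / (10) = 0.100
  q = (12 - (4)·0.100 - (-1)·1.000) / (6) = 2.100
  r = (0 - (4)·0.100 - (-2)·2.100) / (10) = 0.380
Iteration 2:
  p = (3 - (4)·2.100 - (-2)·0.380) / (10) = -0.464
  q = (12 - (4)·-0.464 - (-1)·0.380) / (6) = 2.373
  r = (0 - (4)·-0.464 - (-2)·2.373) / (10) = 0.660
Iteration 3:
  p = (3 - (4)·2.373 - (-2)·0.660) / (10) = -0.517
  q = (12 - (4)·-0.517 - (-1)·0.660) / (6) = 2.455
  r = (0 - (4)·-0.517 - (-2)·2.455) / (10) = 0.698

(-0.517, 2.455, 0.698)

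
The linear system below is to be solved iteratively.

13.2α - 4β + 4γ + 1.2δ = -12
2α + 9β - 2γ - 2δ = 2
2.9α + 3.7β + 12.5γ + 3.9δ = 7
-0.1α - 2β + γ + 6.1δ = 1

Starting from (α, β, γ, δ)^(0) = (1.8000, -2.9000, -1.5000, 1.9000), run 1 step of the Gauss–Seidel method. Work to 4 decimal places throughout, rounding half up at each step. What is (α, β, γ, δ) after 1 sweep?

Iteration 1:
  α = (-12 - (-4)·-2.9000 - (4)·-1.5000 - (1.2)·1.9000) / (13.2) = -1.5061
  β = (2 - (2)·-1.5061 - (-2)·-1.5000 - (-2)·1.9000) / (9) = 0.6458
  γ = (7 - (2.9)·-1.5061 - (3.7)·0.6458 - (3.9)·1.9000) / (12.5) = 0.1255
  δ = (1 - (-0.1)·-1.5061 - (-2)·0.6458 - (1)·0.1255) / (6.1) = 0.3304

(-1.5061, 0.6458, 0.1255, 0.3304)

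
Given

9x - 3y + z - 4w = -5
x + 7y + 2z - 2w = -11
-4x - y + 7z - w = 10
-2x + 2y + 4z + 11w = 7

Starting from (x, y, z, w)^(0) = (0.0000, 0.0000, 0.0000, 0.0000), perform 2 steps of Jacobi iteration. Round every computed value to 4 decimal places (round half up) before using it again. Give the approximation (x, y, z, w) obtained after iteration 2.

Iteration 1:
  x = (-5 - (-3)·0.0000 - (1)·0.0000 - (-4)·0.0000) / (9) = -0.5556
  y = (-11 - (1)·0.0000 - (2)·0.0000 - (-2)·0.0000) / (7) = -1.5714
  z = (10 - (-4)·0.0000 - (-1)·0.0000 - (-1)·0.0000) / (7) = 1.4286
  w = (7 - (-2)·0.0000 - (2)·0.0000 - (4)·0.0000) / (11) = 0.6364
Iteration 2:
  x = (-5 - (-3)·-1.5714 - (1)·1.4286 - (-4)·0.6364) / (9) = -0.9552
  y = (-11 - (1)·-0.5556 - (2)·1.4286 - (-2)·0.6364) / (7) = -1.7184
  z = (10 - (-4)·-0.5556 - (-1)·-1.5714 - (-1)·0.6364) / (7) = 0.9775
  w = (7 - (-2)·-0.5556 - (2)·-1.5714 - (4)·1.4286) / (11) = 0.3016

(-0.9552, -1.7184, 0.9775, 0.3016)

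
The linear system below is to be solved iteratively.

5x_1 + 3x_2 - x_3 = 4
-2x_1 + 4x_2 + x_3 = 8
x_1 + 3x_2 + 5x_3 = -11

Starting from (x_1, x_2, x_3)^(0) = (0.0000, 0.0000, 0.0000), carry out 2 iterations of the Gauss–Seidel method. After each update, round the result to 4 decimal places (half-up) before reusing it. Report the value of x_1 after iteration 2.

Iteration 1:
  x_1 = (4 - (3)·0.0000 - (-1)·0.0000) / (5) = 0.8000
  x_2 = (8 - (-2)·0.8000 - (1)·0.0000) / (4) = 2.4000
  x_3 = (-11 - (1)·0.8000 - (3)·2.4000) / (5) = -3.8000
Iteration 2:
  x_1 = (4 - (3)·2.4000 - (-1)·-3.8000) / (5) = -1.4000
  x_2 = (8 - (-2)·-1.4000 - (1)·-3.8000) / (4) = 2.2500
  x_3 = (-11 - (1)·-1.4000 - (3)·2.2500) / (5) = -3.2700

-1.4000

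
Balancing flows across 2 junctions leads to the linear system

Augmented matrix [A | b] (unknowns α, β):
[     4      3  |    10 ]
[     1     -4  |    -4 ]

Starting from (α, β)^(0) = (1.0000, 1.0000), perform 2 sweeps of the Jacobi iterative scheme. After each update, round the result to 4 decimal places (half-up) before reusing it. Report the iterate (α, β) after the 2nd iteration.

Iteration 1:
  α = (10 - (3)·1.0000) / (4) = 1.7500
  β = (-4 - (1)·1.0000) / (-4) = 1.2500
Iteration 2:
  α = (10 - (3)·1.2500) / (4) = 1.5625
  β = (-4 - (1)·1.7500) / (-4) = 1.4375

(1.5625, 1.4375)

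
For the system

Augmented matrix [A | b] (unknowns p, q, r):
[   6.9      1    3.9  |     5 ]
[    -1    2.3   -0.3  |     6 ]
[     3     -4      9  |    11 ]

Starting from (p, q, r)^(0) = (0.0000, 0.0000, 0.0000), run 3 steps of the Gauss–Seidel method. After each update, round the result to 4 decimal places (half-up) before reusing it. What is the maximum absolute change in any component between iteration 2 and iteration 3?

Iteration 1:
  p = (5 - (1)·0.0000 - (3.9)·0.0000) / (6.9) = 0.7246
  q = (6 - (-1)·0.7246 - (-0.3)·0.0000) / (2.3) = 2.9237
  r = (11 - (3)·0.7246 - (-4)·2.9237) / (9) = 2.2801
Iteration 2:
  p = (5 - (1)·2.9237 - (3.9)·2.2801) / (6.9) = -0.9878
  q = (6 - (-1)·-0.9878 - (-0.3)·2.2801) / (2.3) = 2.4766
  r = (11 - (3)·-0.9878 - (-4)·2.4766) / (9) = 2.6522
Iteration 3:
  p = (5 - (1)·2.4766 - (3.9)·2.6522) / (6.9) = -1.1334
  q = (6 - (-1)·-1.1334 - (-0.3)·2.6522) / (2.3) = 2.4619
  r = (11 - (3)·-1.1334 - (-4)·2.4619) / (9) = 2.6942
Change: (-0.1456, -0.0147, 0.0420) → max |·| = 0.1456

0.1456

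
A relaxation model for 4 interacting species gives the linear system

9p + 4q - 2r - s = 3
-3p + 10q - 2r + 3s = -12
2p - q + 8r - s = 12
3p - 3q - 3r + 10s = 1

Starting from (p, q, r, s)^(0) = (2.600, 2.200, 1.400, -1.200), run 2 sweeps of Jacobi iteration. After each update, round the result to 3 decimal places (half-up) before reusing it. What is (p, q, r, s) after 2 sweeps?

(0.497, -1.265, 1.694, 0.599)

Iteration 1:
  p = (3 - (4)·2.200 - (-2)·1.400 - (-1)·-1.200) / (9) = -0.467
  q = (-12 - (-3)·2.600 - (-2)·1.400 - (3)·-1.200) / (10) = 0.220
  r = (12 - (2)·2.600 - (-1)·2.200 - (-1)·-1.200) / (8) = 0.975
  s = (1 - (3)·2.600 - (-3)·2.200 - (-3)·1.400) / (10) = 0.400
Iteration 2:
  p = (3 - (4)·0.220 - (-2)·0.975 - (-1)·0.400) / (9) = 0.497
  q = (-12 - (-3)·-0.467 - (-2)·0.975 - (3)·0.400) / (10) = -1.265
  r = (12 - (2)·-0.467 - (-1)·0.220 - (-1)·0.400) / (8) = 1.694
  s = (1 - (3)·-0.467 - (-3)·0.220 - (-3)·0.975) / (10) = 0.599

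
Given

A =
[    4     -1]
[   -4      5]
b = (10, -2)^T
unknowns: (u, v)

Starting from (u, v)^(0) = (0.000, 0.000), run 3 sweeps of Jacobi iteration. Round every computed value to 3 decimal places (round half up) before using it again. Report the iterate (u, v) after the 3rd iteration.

(2.900, 1.520)

Iteration 1:
  u = (10 - (-1)·0.000) / (4) = 2.500
  v = (-2 - (-4)·0.000) / (5) = -0.400
Iteration 2:
  u = (10 - (-1)·-0.400) / (4) = 2.400
  v = (-2 - (-4)·2.500) / (5) = 1.600
Iteration 3:
  u = (10 - (-1)·1.600) / (4) = 2.900
  v = (-2 - (-4)·2.400) / (5) = 1.520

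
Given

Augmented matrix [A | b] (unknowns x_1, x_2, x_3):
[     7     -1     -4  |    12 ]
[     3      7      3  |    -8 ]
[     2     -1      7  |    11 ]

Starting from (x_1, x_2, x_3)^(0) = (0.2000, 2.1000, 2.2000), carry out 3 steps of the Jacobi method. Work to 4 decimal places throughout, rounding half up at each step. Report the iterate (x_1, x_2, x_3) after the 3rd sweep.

Iteration 1:
  x_1 = (12 - (-1)·2.1000 - (-4)·2.2000) / (7) = 3.2714
  x_2 = (-8 - (3)·0.2000 - (3)·2.2000) / (7) = -2.1714
  x_3 = (11 - (2)·0.2000 - (-1)·2.1000) / (7) = 1.8143
Iteration 2:
  x_1 = (12 - (-1)·-2.1714 - (-4)·1.8143) / (7) = 2.4408
  x_2 = (-8 - (3)·3.2714 - (3)·1.8143) / (7) = -3.3224
  x_3 = (11 - (2)·3.2714 - (-1)·-2.1714) / (7) = 0.3265
Iteration 3:
  x_1 = (12 - (-1)·-3.3224 - (-4)·0.3265) / (7) = 1.4262
  x_2 = (-8 - (3)·2.4408 - (3)·0.3265) / (7) = -2.3288
  x_3 = (11 - (2)·2.4408 - (-1)·-3.3224) / (7) = 0.3994

(1.4262, -2.3288, 0.3994)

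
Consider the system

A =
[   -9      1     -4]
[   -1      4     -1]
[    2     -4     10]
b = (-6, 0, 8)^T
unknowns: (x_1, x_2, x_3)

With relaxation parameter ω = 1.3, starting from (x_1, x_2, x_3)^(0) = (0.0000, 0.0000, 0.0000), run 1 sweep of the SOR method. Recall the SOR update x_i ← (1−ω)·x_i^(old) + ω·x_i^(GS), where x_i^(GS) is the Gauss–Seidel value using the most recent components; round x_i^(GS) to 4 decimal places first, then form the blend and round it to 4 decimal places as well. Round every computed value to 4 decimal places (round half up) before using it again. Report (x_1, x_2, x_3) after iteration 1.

(0.8667, 0.2817, 0.9611)

Iteration 1:
  x_1: GS value = (-6 - (1)·0.0000 - (-4)·0.0000) / (-9) = 0.6667;  x_1 ← (1−ω)·0.0000 + ω·0.6667 = 0.8667
  x_2: GS value = (0 - (-1)·0.8667 - (-1)·0.0000) / (4) = 0.2167;  x_2 ← (1−ω)·0.0000 + ω·0.2167 = 0.2817
  x_3: GS value = (8 - (2)·0.8667 - (-4)·0.2817) / (10) = 0.7393;  x_3 ← (1−ω)·0.0000 + ω·0.7393 = 0.9611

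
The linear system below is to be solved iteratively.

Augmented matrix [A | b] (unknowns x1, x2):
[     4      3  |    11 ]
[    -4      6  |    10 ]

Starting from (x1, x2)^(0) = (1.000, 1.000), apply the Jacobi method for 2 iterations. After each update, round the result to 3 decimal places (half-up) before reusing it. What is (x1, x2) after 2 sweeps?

Iteration 1:
  x1 = (11 - (3)·1.000) / (4) = 2.000
  x2 = (10 - (-4)·1.000) / (6) = 2.333
Iteration 2:
  x1 = (11 - (3)·2.333) / (4) = 1.000
  x2 = (10 - (-4)·2.000) / (6) = 3.000

(1.000, 3.000)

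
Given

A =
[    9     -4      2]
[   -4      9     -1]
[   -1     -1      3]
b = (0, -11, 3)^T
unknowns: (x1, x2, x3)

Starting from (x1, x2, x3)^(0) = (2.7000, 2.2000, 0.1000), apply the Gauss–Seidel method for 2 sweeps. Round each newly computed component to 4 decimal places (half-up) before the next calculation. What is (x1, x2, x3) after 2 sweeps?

Iteration 1:
  x1 = (0 - (-4)·2.2000 - (2)·0.1000) / (9) = 0.9556
  x2 = (-11 - (-4)·0.9556 - (-1)·0.1000) / (9) = -0.7864
  x3 = (3 - (-1)·0.9556 - (-1)·-0.7864) / (3) = 1.0564
Iteration 2:
  x1 = (0 - (-4)·-0.7864 - (2)·1.0564) / (9) = -0.5843
  x2 = (-11 - (-4)·-0.5843 - (-1)·1.0564) / (9) = -1.3645
  x3 = (3 - (-1)·-0.5843 - (-1)·-1.3645) / (3) = 0.3504

(-0.5843, -1.3645, 0.3504)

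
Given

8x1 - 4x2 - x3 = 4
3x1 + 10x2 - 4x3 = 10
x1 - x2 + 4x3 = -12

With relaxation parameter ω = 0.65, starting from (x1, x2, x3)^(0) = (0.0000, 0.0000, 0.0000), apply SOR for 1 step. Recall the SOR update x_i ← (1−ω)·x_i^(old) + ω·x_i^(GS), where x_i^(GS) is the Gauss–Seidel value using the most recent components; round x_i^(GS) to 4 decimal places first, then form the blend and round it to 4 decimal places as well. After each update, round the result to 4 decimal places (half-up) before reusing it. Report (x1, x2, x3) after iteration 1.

(0.3250, 0.5866, -1.9075)

Iteration 1:
  x1: GS value = (4 - (-4)·0.0000 - (-1)·0.0000) / (8) = 0.5000;  x1 ← (1−ω)·0.0000 + ω·0.5000 = 0.3250
  x2: GS value = (10 - (3)·0.3250 - (-4)·0.0000) / (10) = 0.9025;  x2 ← (1−ω)·0.0000 + ω·0.9025 = 0.5866
  x3: GS value = (-12 - (1)·0.3250 - (-1)·0.5866) / (4) = -2.9346;  x3 ← (1−ω)·0.0000 + ω·-2.9346 = -1.9075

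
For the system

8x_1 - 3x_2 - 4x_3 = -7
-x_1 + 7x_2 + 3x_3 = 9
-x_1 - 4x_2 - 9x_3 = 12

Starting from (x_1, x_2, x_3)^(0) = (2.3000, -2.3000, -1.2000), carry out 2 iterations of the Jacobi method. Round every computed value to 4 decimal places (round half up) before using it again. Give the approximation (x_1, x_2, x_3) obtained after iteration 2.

(-0.3601, 1.1947, -2.0197)

Iteration 1:
  x_1 = (-7 - (-3)·-2.3000 - (-4)·-1.2000) / (8) = -2.3375
  x_2 = (9 - (-1)·2.3000 - (3)·-1.2000) / (7) = 2.1286
  x_3 = (12 - (-1)·2.3000 - (-4)·-2.3000) / (-9) = -0.5667
Iteration 2:
  x_1 = (-7 - (-3)·2.1286 - (-4)·-0.5667) / (8) = -0.3601
  x_2 = (9 - (-1)·-2.3375 - (3)·-0.5667) / (7) = 1.1947
  x_3 = (12 - (-1)·-2.3375 - (-4)·2.1286) / (-9) = -2.0197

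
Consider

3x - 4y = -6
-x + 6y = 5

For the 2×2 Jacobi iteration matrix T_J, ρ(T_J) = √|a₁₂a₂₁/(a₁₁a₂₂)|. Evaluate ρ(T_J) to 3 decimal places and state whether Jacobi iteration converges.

0.471

a₁₂a₂₁/(a₁₁a₂₂) = (-4)·(-1) / ((3)·(6)) = 0.222222
ρ = √|0.222222| = √0.222222 = 0.471
ρ < 1, so Jacobi converges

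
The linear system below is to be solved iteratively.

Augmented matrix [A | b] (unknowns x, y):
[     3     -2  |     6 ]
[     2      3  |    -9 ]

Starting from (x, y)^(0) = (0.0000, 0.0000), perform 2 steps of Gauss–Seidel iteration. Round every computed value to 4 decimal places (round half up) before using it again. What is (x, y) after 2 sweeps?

(-0.8889, -2.4074)

Iteration 1:
  x = (6 - (-2)·0.0000) / (3) = 2.0000
  y = (-9 - (2)·2.0000) / (3) = -4.3333
Iteration 2:
  x = (6 - (-2)·-4.3333) / (3) = -0.8889
  y = (-9 - (2)·-0.8889) / (3) = -2.4074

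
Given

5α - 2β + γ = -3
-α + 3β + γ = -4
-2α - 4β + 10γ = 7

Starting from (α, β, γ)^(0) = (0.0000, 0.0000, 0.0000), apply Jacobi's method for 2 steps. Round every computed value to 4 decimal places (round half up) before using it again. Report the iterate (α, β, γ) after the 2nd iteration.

(-1.2733, -1.7667, 0.0467)

Iteration 1:
  α = (-3 - (-2)·0.0000 - (1)·0.0000) / (5) = -0.6000
  β = (-4 - (-1)·0.0000 - (1)·0.0000) / (3) = -1.3333
  γ = (7 - (-2)·0.0000 - (-4)·0.0000) / (10) = 0.7000
Iteration 2:
  α = (-3 - (-2)·-1.3333 - (1)·0.7000) / (5) = -1.2733
  β = (-4 - (-1)·-0.6000 - (1)·0.7000) / (3) = -1.7667
  γ = (7 - (-2)·-0.6000 - (-4)·-1.3333) / (10) = 0.0467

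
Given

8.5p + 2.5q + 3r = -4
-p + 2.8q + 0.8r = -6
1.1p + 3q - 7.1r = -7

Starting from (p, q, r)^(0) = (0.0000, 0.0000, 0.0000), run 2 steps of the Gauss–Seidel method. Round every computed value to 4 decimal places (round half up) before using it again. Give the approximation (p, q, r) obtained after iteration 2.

(0.2315, -2.0421, 0.1589)

Iteration 1:
  p = (-4 - (2.5)·0.0000 - (3)·0.0000) / (8.5) = -0.4706
  q = (-6 - (-1)·-0.4706 - (0.8)·0.0000) / (2.8) = -2.3109
  r = (-7 - (1.1)·-0.4706 - (3)·-2.3109) / (-7.1) = -0.0634
Iteration 2:
  p = (-4 - (2.5)·-2.3109 - (3)·-0.0634) / (8.5) = 0.2315
  q = (-6 - (-1)·0.2315 - (0.8)·-0.0634) / (2.8) = -2.0421
  r = (-7 - (1.1)·0.2315 - (3)·-2.0421) / (-7.1) = 0.1589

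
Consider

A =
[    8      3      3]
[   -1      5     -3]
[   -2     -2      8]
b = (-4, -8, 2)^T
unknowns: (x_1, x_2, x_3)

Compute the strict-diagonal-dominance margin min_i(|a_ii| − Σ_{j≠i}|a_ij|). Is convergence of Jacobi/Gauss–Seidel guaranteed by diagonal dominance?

row 1: |8| − (3+3) = 2
row 2: |5| − (1+3) = 1
row 3: |8| − (2+2) = 4
minimum over rows = 1 → strictly diagonally dominant (convergence guaranteed)

1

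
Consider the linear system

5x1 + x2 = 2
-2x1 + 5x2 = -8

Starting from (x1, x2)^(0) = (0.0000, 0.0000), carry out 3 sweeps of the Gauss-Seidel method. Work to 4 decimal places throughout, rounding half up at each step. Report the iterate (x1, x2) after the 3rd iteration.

(0.6650, -1.3340)

Iteration 1:
  x1 = (2 - (1)·0.0000) / (5) = 0.4000
  x2 = (-8 - (-2)·0.4000) / (5) = -1.4400
Iteration 2:
  x1 = (2 - (1)·-1.4400) / (5) = 0.6880
  x2 = (-8 - (-2)·0.6880) / (5) = -1.3248
Iteration 3:
  x1 = (2 - (1)·-1.3248) / (5) = 0.6650
  x2 = (-8 - (-2)·0.6650) / (5) = -1.3340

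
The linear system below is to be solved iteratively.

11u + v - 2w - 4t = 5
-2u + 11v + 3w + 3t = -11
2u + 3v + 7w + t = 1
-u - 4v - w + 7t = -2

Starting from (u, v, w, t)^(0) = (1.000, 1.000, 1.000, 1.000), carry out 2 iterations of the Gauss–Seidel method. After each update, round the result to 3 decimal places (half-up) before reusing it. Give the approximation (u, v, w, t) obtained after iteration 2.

(0.314, -0.789, 0.519, -0.618)

Iteration 1:
  u = (5 - (1)·1.000 - (-2)·1.000 - (-4)·1.000) / (11) = 0.909
  v = (-11 - (-2)·0.909 - (3)·1.000 - (3)·1.000) / (11) = -1.380
  w = (1 - (2)·0.909 - (3)·-1.380 - (1)·1.000) / (7) = 0.332
  t = (-2 - (-1)·0.909 - (-4)·-1.380 - (-1)·0.332) / (7) = -0.897
Iteration 2:
  u = (5 - (1)·-1.380 - (-2)·0.332 - (-4)·-0.897) / (11) = 0.314
  v = (-11 - (-2)·0.314 - (3)·0.332 - (3)·-0.897) / (11) = -0.789
  w = (1 - (2)·0.314 - (3)·-0.789 - (1)·-0.897) / (7) = 0.519
  t = (-2 - (-1)·0.314 - (-4)·-0.789 - (-1)·0.519) / (7) = -0.618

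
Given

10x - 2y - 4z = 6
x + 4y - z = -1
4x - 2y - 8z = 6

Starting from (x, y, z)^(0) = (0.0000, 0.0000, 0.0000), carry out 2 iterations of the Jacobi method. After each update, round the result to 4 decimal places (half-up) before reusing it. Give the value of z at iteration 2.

Iteration 1:
  x = (6 - (-2)·0.0000 - (-4)·0.0000) / (10) = 0.6000
  y = (-1 - (1)·0.0000 - (-1)·0.0000) / (4) = -0.2500
  z = (6 - (4)·0.0000 - (-2)·0.0000) / (-8) = -0.7500
Iteration 2:
  x = (6 - (-2)·-0.2500 - (-4)·-0.7500) / (10) = 0.2500
  y = (-1 - (1)·0.6000 - (-1)·-0.7500) / (4) = -0.5875
  z = (6 - (4)·0.6000 - (-2)·-0.2500) / (-8) = -0.3875

-0.3875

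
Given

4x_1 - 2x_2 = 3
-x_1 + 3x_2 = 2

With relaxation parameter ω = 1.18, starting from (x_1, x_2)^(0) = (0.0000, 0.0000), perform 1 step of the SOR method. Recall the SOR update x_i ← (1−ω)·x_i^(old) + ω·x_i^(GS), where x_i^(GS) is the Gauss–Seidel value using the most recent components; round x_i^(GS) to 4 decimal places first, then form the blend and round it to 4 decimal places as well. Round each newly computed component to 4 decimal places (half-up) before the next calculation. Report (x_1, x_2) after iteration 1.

Iteration 1:
  x_1: GS value = (3 - (-2)·0.0000) / (4) = 0.7500;  x_1 ← (1−ω)·0.0000 + ω·0.7500 = 0.8850
  x_2: GS value = (2 - (-1)·0.8850) / (3) = 0.9617;  x_2 ← (1−ω)·0.0000 + ω·0.9617 = 1.1348

(0.8850, 1.1348)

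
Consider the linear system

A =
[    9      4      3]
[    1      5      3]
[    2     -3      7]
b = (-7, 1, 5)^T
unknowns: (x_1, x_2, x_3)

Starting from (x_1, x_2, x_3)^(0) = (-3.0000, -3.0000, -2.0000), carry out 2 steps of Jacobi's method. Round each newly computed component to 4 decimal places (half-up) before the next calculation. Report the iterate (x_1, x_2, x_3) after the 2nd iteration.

(-1.7619, -0.2159, 1.2222)

Iteration 1:
  x_1 = (-7 - (4)·-3.0000 - (3)·-2.0000) / (9) = 1.2222
  x_2 = (1 - (1)·-3.0000 - (3)·-2.0000) / (5) = 2.0000
  x_3 = (5 - (2)·-3.0000 - (-3)·-3.0000) / (7) = 0.2857
Iteration 2:
  x_1 = (-7 - (4)·2.0000 - (3)·0.2857) / (9) = -1.7619
  x_2 = (1 - (1)·1.2222 - (3)·0.2857) / (5) = -0.2159
  x_3 = (5 - (2)·1.2222 - (-3)·2.0000) / (7) = 1.2222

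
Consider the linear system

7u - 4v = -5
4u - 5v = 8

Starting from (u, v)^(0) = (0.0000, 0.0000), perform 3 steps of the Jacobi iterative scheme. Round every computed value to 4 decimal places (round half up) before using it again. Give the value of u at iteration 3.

Iteration 1:
  u = (-5 - (-4)·0.0000) / (7) = -0.7143
  v = (8 - (4)·0.0000) / (-5) = -1.6000
Iteration 2:
  u = (-5 - (-4)·-1.6000) / (7) = -1.6286
  v = (8 - (4)·-0.7143) / (-5) = -2.1714
Iteration 3:
  u = (-5 - (-4)·-2.1714) / (7) = -1.9551
  v = (8 - (4)·-1.6286) / (-5) = -2.9029

-1.9551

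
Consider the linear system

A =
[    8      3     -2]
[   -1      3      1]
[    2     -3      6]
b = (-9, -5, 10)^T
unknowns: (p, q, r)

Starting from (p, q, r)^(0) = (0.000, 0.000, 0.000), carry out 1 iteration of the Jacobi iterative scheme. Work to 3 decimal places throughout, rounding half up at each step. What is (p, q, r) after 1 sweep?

Iteration 1:
  p = (-9 - (3)·0.000 - (-2)·0.000) / (8) = -1.125
  q = (-5 - (-1)·0.000 - (1)·0.000) / (3) = -1.667
  r = (10 - (2)·0.000 - (-3)·0.000) / (6) = 1.667

(-1.125, -1.667, 1.667)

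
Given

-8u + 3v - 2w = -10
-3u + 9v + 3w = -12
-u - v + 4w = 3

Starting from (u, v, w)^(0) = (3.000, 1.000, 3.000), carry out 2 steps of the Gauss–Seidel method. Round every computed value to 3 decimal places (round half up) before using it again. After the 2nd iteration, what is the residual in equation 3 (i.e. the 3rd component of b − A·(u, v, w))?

-0.001

Iteration 1:
  u = (-10 - (3)·1.000 - (-2)·3.000) / (-8) = 0.875
  v = (-12 - (-3)·0.875 - (3)·3.000) / (9) = -2.042
  w = (3 - (-1)·0.875 - (-1)·-2.042) / (4) = 0.458
Iteration 2:
  u = (-10 - (3)·-2.042 - (-2)·0.458) / (-8) = 0.370
  v = (-12 - (-3)·0.370 - (3)·0.458) / (9) = -1.363
  w = (3 - (-1)·0.370 - (-1)·-1.363) / (4) = 0.502
Residual b − A·x = (-1.947, -0.129, -0.001)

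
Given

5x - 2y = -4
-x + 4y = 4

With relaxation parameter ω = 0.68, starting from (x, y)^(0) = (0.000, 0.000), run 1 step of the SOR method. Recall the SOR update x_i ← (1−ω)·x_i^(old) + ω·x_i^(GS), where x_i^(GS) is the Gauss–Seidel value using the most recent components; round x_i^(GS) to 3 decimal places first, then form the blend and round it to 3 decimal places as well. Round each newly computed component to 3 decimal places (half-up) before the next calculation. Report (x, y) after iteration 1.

(-0.544, 0.588)

Iteration 1:
  x: GS value = (-4 - (-2)·0.000) / (5) = -0.800;  x ← (1−ω)·0.000 + ω·-0.800 = -0.544
  y: GS value = (4 - (-1)·-0.544) / (4) = 0.864;  y ← (1−ω)·0.000 + ω·0.864 = 0.588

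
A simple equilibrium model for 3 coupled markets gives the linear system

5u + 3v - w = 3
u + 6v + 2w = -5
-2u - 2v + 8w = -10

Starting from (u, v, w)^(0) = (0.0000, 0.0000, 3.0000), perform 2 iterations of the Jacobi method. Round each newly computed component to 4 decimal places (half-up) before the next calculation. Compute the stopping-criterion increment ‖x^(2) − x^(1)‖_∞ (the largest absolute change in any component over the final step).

1.2166

Iteration 1:
  u = (3 - (3)·0.0000 - (-1)·3.0000) / (5) = 1.2000
  v = (-5 - (1)·0.0000 - (2)·3.0000) / (6) = -1.8333
  w = (-10 - (-2)·0.0000 - (-2)·0.0000) / (8) = -1.2500
Iteration 2:
  u = (3 - (3)·-1.8333 - (-1)·-1.2500) / (5) = 1.4500
  v = (-5 - (1)·1.2000 - (2)·-1.2500) / (6) = -0.6167
  w = (-10 - (-2)·1.2000 - (-2)·-1.8333) / (8) = -1.4083
Change: (0.2500, 1.2166, -0.1583) → max |·| = 1.2166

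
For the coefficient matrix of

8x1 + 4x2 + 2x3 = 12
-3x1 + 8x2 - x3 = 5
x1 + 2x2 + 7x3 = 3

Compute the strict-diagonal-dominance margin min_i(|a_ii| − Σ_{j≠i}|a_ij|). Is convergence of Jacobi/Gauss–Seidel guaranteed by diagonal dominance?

row 1: |8| − (4+2) = 2
row 2: |8| − (3+1) = 4
row 3: |7| − (1+2) = 4
minimum over rows = 2 → strictly diagonally dominant (convergence guaranteed)

2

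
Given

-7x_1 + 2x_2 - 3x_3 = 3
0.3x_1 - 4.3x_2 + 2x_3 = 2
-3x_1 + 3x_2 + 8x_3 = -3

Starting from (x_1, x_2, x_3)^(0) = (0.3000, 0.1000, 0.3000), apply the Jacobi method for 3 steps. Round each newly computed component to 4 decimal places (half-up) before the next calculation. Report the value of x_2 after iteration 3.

-0.7056

Iteration 1:
  x_1 = (3 - (2)·0.1000 - (-3)·0.3000) / (-7) = -0.5286
  x_2 = (2 - (0.3)·0.3000 - (2)·0.3000) / (-4.3) = -0.3047
  x_3 = (-3 - (-3)·0.3000 - (3)·0.1000) / (8) = -0.3000
Iteration 2:
  x_1 = (3 - (2)·-0.3047 - (-3)·-0.3000) / (-7) = -0.3871
  x_2 = (2 - (0.3)·-0.5286 - (2)·-0.3000) / (-4.3) = -0.6415
  x_3 = (-3 - (-3)·-0.5286 - (3)·-0.3047) / (8) = -0.4590
Iteration 3:
  x_1 = (3 - (2)·-0.6415 - (-3)·-0.4590) / (-7) = -0.4151
  x_2 = (2 - (0.3)·-0.3871 - (2)·-0.4590) / (-4.3) = -0.7056
  x_3 = (-3 - (-3)·-0.3871 - (3)·-0.6415) / (8) = -0.2796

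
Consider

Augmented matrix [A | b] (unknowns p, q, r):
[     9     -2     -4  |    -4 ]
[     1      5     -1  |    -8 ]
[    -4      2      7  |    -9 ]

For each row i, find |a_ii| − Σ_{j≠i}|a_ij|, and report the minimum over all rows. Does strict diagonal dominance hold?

1

row 1: |9| − (2+4) = 3
row 2: |5| − (1+1) = 3
row 3: |7| − (4+2) = 1
minimum over rows = 1 → strictly diagonally dominant (convergence guaranteed)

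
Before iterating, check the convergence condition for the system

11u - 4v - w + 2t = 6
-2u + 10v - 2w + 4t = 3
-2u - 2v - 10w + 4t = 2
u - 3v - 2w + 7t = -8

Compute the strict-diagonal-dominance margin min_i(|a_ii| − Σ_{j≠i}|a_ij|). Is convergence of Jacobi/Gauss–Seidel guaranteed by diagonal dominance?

1

row 1: |11| − (4+1+2) = 4
row 2: |10| − (2+2+4) = 2
row 3: |-10| − (2+2+4) = 2
row 4: |7| − (1+3+2) = 1
minimum over rows = 1 → strictly diagonally dominant (convergence guaranteed)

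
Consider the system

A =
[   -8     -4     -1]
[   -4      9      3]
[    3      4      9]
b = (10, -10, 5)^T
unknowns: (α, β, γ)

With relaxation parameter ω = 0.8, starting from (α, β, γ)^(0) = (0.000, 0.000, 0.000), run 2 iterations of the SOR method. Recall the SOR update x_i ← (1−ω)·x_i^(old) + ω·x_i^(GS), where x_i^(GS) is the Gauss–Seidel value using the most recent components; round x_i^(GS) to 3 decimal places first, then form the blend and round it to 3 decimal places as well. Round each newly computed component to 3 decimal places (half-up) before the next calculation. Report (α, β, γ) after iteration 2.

Iteration 1:
  α: GS value = (10 - (-4)·0.000 - (-1)·0.000) / (-8) = -1.250;  α ← (1−ω)·0.000 + ω·-1.250 = -1.000
  β: GS value = (-10 - (-4)·-1.000 - (3)·0.000) / (9) = -1.556;  β ← (1−ω)·0.000 + ω·-1.556 = -1.245
  γ: GS value = (5 - (3)·-1.000 - (4)·-1.245) / (9) = 1.442;  γ ← (1−ω)·0.000 + ω·1.442 = 1.154
Iteration 2:
  α: GS value = (10 - (-4)·-1.245 - (-1)·1.154) / (-8) = -0.772;  α ← (1−ω)·-1.000 + ω·-0.772 = -0.818
  β: GS value = (-10 - (-4)·-0.818 - (3)·1.154) / (9) = -1.859;  β ← (1−ω)·-1.245 + ω·-1.859 = -1.736
  γ: GS value = (5 - (3)·-0.818 - (4)·-1.736) / (9) = 1.600;  γ ← (1−ω)·1.154 + ω·1.600 = 1.511

(-0.818, -1.736, 1.511)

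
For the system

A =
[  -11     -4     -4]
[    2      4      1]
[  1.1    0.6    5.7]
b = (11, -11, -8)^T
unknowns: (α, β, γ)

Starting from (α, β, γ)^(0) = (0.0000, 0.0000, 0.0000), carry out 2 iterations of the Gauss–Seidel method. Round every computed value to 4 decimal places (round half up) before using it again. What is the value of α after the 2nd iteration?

0.1723

Iteration 1:
  α = (11 - (-4)·0.0000 - (-4)·0.0000) / (-11) = -1.0000
  β = (-11 - (2)·-1.0000 - (1)·0.0000) / (4) = -2.2500
  γ = (-8 - (1.1)·-1.0000 - (0.6)·-2.2500) / (5.7) = -0.9737
Iteration 2:
  α = (11 - (-4)·-2.2500 - (-4)·-0.9737) / (-11) = 0.1723
  β = (-11 - (2)·0.1723 - (1)·-0.9737) / (4) = -2.5927
  γ = (-8 - (1.1)·0.1723 - (0.6)·-2.5927) / (5.7) = -1.1638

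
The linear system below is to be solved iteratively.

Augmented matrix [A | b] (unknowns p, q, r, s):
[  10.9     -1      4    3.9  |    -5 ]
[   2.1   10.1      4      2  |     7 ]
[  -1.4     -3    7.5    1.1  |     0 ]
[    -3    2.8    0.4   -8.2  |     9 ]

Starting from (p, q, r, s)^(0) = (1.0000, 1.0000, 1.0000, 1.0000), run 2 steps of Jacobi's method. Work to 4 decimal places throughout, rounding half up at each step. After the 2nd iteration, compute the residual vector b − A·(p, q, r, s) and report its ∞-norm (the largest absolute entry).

3.9898

Iteration 1:
  p = (-5 - (-1)·1.0000 - (4)·1.0000 - (3.9)·1.0000) / (10.9) = -1.0917
  q = (7 - (2.1)·1.0000 - (4)·1.0000 - (2)·1.0000) / (10.1) = -0.1089
  r = (0 - (-1.4)·1.0000 - (-3)·1.0000 - (1.1)·1.0000) / (7.5) = 0.4400
  s = (9 - (-3)·1.0000 - (2.8)·1.0000 - (0.4)·1.0000) / (-8.2) = -1.0732
Iteration 2:
  p = (-5 - (-1)·-0.1089 - (4)·0.4400 - (3.9)·-1.0732) / (10.9) = -0.2462
  q = (7 - (2.1)·-1.0917 - (4)·0.4400 - (2)·-1.0732) / (10.1) = 0.9583
  r = (0 - (-1.4)·-1.0917 - (-3)·-0.1089 - (1.1)·-1.0732) / (7.5) = -0.0899
  s = (9 - (-3)·-1.0917 - (2.8)·-0.1089 - (0.4)·0.4400) / (-8.2) = -0.7139
Residual b − A·x = (1.7857, -0.3744, 3.9898, -0.2399); ∞-norm = 3.9898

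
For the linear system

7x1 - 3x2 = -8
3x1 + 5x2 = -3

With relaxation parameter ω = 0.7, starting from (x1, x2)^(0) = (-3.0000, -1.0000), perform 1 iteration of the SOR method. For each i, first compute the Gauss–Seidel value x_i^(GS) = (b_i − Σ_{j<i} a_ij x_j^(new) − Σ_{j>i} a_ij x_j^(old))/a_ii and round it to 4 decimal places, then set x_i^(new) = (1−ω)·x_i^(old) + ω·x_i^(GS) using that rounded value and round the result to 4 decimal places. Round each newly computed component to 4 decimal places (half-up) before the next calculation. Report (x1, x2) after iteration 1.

(-2.0000, 0.1200)

Iteration 1:
  x1: GS value = (-8 - (-3)·-1.0000) / (7) = -1.5714;  x1 ← (1−ω)·-3.0000 + ω·-1.5714 = -2.0000
  x2: GS value = (-3 - (3)·-2.0000) / (5) = 0.6000;  x2 ← (1−ω)·-1.0000 + ω·0.6000 = 0.1200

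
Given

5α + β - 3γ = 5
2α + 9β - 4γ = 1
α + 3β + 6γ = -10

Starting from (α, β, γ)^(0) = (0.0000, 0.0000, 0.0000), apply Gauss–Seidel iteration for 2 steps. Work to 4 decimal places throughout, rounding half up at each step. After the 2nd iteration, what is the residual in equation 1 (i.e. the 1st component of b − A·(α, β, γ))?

Iteration 1:
  α = (5 - (1)·0.0000 - (-3)·0.0000) / (5) = 1.0000
  β = (1 - (2)·1.0000 - (-4)·0.0000) / (9) = -0.1111
  γ = (-10 - (1)·1.0000 - (3)·-0.1111) / (6) = -1.7778
Iteration 2:
  α = (5 - (1)·-0.1111 - (-3)·-1.7778) / (5) = -0.0445
  β = (1 - (2)·-0.0445 - (-4)·-1.7778) / (9) = -0.6691
  γ = (-10 - (1)·-0.0445 - (3)·-0.6691) / (6) = -1.3247
Residual b − A·x = (1.9175, 1.8121, 0.0000)

1.9175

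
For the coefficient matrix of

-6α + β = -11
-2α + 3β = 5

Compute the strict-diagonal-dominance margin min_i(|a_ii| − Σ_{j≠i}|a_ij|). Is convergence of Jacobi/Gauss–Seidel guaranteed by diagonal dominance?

1

row 1: |-6| − (1) = 5
row 2: |3| − (2) = 1
minimum over rows = 1 → strictly diagonally dominant (convergence guaranteed)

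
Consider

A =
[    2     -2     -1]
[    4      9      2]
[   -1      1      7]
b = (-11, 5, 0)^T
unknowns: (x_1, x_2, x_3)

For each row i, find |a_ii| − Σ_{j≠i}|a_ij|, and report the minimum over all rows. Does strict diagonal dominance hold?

row 1: |2| − (2+1) = -1
row 2: |9| − (4+2) = 3
row 3: |7| − (1+1) = 5
minimum over rows = -1 → not strictly diagonally dominant

-1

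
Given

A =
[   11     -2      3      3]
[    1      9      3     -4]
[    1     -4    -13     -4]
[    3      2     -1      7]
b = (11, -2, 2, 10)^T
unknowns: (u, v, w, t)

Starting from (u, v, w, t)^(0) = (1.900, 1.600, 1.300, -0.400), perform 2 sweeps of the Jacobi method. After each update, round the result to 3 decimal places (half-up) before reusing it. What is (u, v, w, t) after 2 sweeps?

(0.819, -0.060, 0.142, 1.225)

Iteration 1:
  u = (11 - (-2)·1.600 - (3)·1.300 - (3)·-0.400) / (11) = 1.045
  v = (-2 - (1)·1.900 - (3)·1.300 - (-4)·-0.400) / (9) = -1.044
  w = (2 - (1)·1.900 - (-4)·1.600 - (-4)·-0.400) / (-13) = -0.377
  t = (10 - (3)·1.900 - (2)·1.600 - (-1)·1.300) / (7) = 0.343
Iteration 2:
  u = (11 - (-2)·-1.044 - (3)·-0.377 - (3)·0.343) / (11) = 0.819
  v = (-2 - (1)·1.045 - (3)·-0.377 - (-4)·0.343) / (9) = -0.060
  w = (2 - (1)·1.045 - (-4)·-1.044 - (-4)·0.343) / (-13) = 0.142
  t = (10 - (3)·1.045 - (2)·-1.044 - (-1)·-0.377) / (7) = 1.225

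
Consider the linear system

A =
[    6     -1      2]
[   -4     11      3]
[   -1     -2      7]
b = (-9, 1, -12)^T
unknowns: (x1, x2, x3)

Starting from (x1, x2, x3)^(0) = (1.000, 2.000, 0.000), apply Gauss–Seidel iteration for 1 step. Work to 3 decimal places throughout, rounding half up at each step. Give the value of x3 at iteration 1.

Iteration 1:
  x1 = (-9 - (-1)·2.000 - (2)·0.000) / (6) = -1.167
  x2 = (1 - (-4)·-1.167 - (3)·0.000) / (11) = -0.333
  x3 = (-12 - (-1)·-1.167 - (-2)·-0.333) / (7) = -1.976

-1.976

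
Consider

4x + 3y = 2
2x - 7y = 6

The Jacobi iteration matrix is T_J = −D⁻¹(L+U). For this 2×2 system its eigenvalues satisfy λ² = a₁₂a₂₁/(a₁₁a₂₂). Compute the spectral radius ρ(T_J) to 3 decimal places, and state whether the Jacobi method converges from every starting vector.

0.463

a₁₂a₂₁/(a₁₁a₂₂) = (3)·(2) / ((4)·(-7)) = -0.214286
ρ = √|-0.214286| = √0.214286 = 0.463
ρ < 1, so Jacobi converges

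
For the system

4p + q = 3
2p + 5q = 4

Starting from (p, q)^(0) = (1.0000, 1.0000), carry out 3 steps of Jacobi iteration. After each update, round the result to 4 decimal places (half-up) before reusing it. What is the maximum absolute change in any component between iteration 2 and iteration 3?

0.0600

Iteration 1:
  p = (3 - (1)·1.0000) / (4) = 0.5000
  q = (4 - (2)·1.0000) / (5) = 0.4000
Iteration 2:
  p = (3 - (1)·0.4000) / (4) = 0.6500
  q = (4 - (2)·0.5000) / (5) = 0.6000
Iteration 3:
  p = (3 - (1)·0.6000) / (4) = 0.6000
  q = (4 - (2)·0.6500) / (5) = 0.5400
Change: (-0.0500, -0.0600) → max |·| = 0.0600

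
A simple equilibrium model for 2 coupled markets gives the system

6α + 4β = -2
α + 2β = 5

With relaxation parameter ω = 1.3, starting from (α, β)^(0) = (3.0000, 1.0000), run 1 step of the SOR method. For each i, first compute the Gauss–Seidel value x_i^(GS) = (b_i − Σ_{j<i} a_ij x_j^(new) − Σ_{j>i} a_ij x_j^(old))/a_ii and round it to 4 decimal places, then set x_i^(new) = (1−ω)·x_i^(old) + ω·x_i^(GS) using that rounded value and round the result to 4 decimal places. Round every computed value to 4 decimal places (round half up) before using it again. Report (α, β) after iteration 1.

(-2.2000, 4.3800)

Iteration 1:
  α: GS value = (-2 - (4)·1.0000) / (6) = -1.0000;  α ← (1−ω)·3.0000 + ω·-1.0000 = -2.2000
  β: GS value = (5 - (1)·-2.2000) / (2) = 3.6000;  β ← (1−ω)·1.0000 + ω·3.6000 = 4.3800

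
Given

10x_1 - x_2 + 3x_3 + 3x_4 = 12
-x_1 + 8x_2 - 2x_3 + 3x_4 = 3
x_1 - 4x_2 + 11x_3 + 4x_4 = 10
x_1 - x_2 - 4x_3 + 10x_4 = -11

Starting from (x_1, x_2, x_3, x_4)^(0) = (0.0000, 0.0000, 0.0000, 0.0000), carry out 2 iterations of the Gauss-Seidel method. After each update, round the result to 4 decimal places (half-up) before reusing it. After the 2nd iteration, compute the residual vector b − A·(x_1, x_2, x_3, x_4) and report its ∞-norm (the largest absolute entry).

Iteration 1:
  x_1 = (12 - (-1)·0.0000 - (3)·0.0000 - (3)·0.0000) / (10) = 1.2000
  x_2 = (3 - (-1)·1.2000 - (-2)·0.0000 - (3)·0.0000) / (8) = 0.5250
  x_3 = (10 - (1)·1.2000 - (-4)·0.5250 - (4)·0.0000) / (11) = 0.9909
  x_4 = (-11 - (1)·1.2000 - (-1)·0.5250 - (-4)·0.9909) / (10) = -0.7711
Iteration 2:
  x_1 = (12 - (-1)·0.5250 - (3)·0.9909 - (3)·-0.7711) / (10) = 1.1866
  x_2 = (3 - (-1)·1.1866 - (-2)·0.9909 - (3)·-0.7711) / (8) = 1.0602
  x_3 = (10 - (1)·1.1866 - (-4)·1.0602 - (4)·-0.7711) / (11) = 1.4671
  x_4 = (-11 - (1)·1.1866 - (-1)·1.0602 - (-4)·1.4671) / (10) = -0.5258
Residual b − A·x = (-1.6297, 0.2166, -0.9807, 0.0000); ∞-norm = 1.6297

1.6297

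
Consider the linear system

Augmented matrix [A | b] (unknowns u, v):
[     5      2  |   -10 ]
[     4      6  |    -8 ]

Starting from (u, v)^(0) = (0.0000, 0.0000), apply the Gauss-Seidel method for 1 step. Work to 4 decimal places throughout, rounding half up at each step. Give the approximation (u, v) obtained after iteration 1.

Iteration 1:
  u = (-10 - (2)·0.0000) / (5) = -2.0000
  v = (-8 - (4)·-2.0000) / (6) = 0.0000

(-2.0000, 0.0000)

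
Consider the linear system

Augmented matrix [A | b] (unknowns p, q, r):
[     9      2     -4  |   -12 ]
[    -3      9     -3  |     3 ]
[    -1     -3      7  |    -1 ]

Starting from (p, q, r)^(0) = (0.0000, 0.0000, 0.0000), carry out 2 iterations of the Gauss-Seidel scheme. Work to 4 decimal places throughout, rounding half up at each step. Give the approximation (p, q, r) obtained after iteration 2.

Iteration 1:
  p = (-12 - (2)·0.0000 - (-4)·0.0000) / (9) = -1.3333
  q = (3 - (-3)·-1.3333 - (-3)·0.0000) / (9) = -0.1111
  r = (-1 - (-1)·-1.3333 - (-3)·-0.1111) / (7) = -0.3809
Iteration 2:
  p = (-12 - (2)·-0.1111 - (-4)·-0.3809) / (9) = -1.4779
  q = (3 - (-3)·-1.4779 - (-3)·-0.3809) / (9) = -0.2863
  r = (-1 - (-1)·-1.4779 - (-3)·-0.2863) / (7) = -0.4767

(-1.4779, -0.2863, -0.4767)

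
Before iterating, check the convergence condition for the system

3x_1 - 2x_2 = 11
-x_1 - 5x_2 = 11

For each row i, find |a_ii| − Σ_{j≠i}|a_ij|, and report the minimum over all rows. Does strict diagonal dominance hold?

row 1: |3| − (2) = 1
row 2: |-5| − (1) = 4
minimum over rows = 1 → strictly diagonally dominant (convergence guaranteed)

1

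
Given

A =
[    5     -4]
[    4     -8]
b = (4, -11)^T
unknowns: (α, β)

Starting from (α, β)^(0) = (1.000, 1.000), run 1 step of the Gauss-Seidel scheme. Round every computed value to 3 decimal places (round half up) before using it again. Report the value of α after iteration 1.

1.600

Iteration 1:
  α = (4 - (-4)·1.000) / (5) = 1.600
  β = (-11 - (4)·1.600) / (-8) = 2.175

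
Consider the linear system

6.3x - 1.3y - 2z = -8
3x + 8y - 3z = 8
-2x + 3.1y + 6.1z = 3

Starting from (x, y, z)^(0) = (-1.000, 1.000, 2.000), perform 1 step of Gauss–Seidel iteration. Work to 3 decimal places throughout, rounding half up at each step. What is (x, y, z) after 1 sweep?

(-0.429, 1.911, -0.620)

Iteration 1:
  x = (-8 - (-1.3)·1.000 - (-2)·2.000) / (6.3) = -0.429
  y = (8 - (3)·-0.429 - (-3)·2.000) / (8) = 1.911
  z = (3 - (-2)·-0.429 - (3.1)·1.911) / (6.1) = -0.620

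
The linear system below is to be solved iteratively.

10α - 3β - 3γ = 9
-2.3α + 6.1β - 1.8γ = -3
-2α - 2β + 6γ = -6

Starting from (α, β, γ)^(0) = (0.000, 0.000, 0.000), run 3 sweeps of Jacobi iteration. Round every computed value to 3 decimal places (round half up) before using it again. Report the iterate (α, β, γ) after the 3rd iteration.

Iteration 1:
  α = (9 - (-3)·0.000 - (-3)·0.000) / (10) = 0.900
  β = (-3 - (-2.3)·0.000 - (-1.8)·0.000) / (6.1) = -0.492
  γ = (-6 - (-2)·0.000 - (-2)·0.000) / (6) = -1.000
Iteration 2:
  α = (9 - (-3)·-0.492 - (-3)·-1.000) / (10) = 0.452
  β = (-3 - (-2.3)·0.900 - (-1.8)·-1.000) / (6.1) = -0.448
  γ = (-6 - (-2)·0.900 - (-2)·-0.492) / (6) = -0.864
Iteration 3:
  α = (9 - (-3)·-0.448 - (-3)·-0.864) / (10) = 0.506
  β = (-3 - (-2.3)·0.452 - (-1.8)·-0.864) / (6.1) = -0.576
  γ = (-6 - (-2)·0.452 - (-2)·-0.448) / (6) = -0.999

(0.506, -0.576, -0.999)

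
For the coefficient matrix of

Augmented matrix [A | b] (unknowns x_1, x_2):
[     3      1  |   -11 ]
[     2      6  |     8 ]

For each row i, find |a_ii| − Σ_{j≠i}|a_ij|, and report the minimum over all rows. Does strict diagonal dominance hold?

2

row 1: |3| − (1) = 2
row 2: |6| − (2) = 4
minimum over rows = 2 → strictly diagonally dominant (convergence guaranteed)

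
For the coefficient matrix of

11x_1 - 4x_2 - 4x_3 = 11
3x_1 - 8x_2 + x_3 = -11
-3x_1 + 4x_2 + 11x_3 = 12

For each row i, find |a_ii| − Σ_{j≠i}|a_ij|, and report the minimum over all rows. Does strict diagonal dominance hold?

3

row 1: |11| − (4+4) = 3
row 2: |-8| − (3+1) = 4
row 3: |11| − (3+4) = 4
minimum over rows = 3 → strictly diagonally dominant (convergence guaranteed)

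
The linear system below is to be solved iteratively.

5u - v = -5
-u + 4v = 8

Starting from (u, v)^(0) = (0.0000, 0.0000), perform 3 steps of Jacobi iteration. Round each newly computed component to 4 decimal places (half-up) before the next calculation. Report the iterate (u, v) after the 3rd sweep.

Iteration 1:
  u = (-5 - (-1)·0.0000) / (5) = -1.0000
  v = (8 - (-1)·0.0000) / (4) = 2.0000
Iteration 2:
  u = (-5 - (-1)·2.0000) / (5) = -0.6000
  v = (8 - (-1)·-1.0000) / (4) = 1.7500
Iteration 3:
  u = (-5 - (-1)·1.7500) / (5) = -0.6500
  v = (8 - (-1)·-0.6000) / (4) = 1.8500

(-0.6500, 1.8500)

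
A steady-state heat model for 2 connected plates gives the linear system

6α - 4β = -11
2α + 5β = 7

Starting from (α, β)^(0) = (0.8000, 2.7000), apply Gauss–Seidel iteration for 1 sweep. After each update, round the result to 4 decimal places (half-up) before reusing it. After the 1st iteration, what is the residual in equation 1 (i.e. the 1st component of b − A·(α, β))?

Iteration 1:
  α = (-11 - (-4)·2.7000) / (6) = -0.0333
  β = (7 - (2)·-0.0333) / (5) = 1.4133
Residual b − A·x = (-5.1470, 0.0001)

-5.1470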